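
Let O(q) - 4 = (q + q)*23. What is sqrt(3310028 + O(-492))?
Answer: 10*sqrt(32874) ≈ 1813.1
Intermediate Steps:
O(q) = 4 + 46*q (O(q) = 4 + (q + q)*23 = 4 + (2*q)*23 = 4 + 46*q)
sqrt(3310028 + O(-492)) = sqrt(3310028 + (4 + 46*(-492))) = sqrt(3310028 + (4 - 22632)) = sqrt(3310028 - 22628) = sqrt(3287400) = 10*sqrt(32874)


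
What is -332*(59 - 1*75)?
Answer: 5312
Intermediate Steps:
-332*(59 - 1*75) = -332*(59 - 75) = -332*(-16) = 5312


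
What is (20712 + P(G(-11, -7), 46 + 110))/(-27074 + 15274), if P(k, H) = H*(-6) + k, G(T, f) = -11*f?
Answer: -19853/11800 ≈ -1.6825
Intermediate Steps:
P(k, H) = k - 6*H (P(k, H) = -6*H + k = k - 6*H)
(20712 + P(G(-11, -7), 46 + 110))/(-27074 + 15274) = (20712 + (-11*(-7) - 6*(46 + 110)))/(-27074 + 15274) = (20712 + (77 - 6*156))/(-11800) = (20712 + (77 - 936))*(-1/11800) = (20712 - 859)*(-1/11800) = 19853*(-1/11800) = -19853/11800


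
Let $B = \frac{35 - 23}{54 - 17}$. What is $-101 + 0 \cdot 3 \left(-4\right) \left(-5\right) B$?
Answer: $-101$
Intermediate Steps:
$B = \frac{12}{37} \approx 0.32432$
$-101 + 0 \cdot 3 \left(-4\right) \left(-5\right) B = -101 + 0 \cdot 3 \left(-4\right) \left(-5\right) \frac{12}{37} = -101 + 0 \left(-4\right) \left(-5\right) \frac{12}{37} = -101 + 0 \left(-5\right) \frac{12}{37} = -101 + 0 \cdot \frac{12}{37} = -101 + 0 = -101$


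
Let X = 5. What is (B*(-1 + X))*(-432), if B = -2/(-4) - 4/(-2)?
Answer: -4320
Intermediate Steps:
B = 5/2 (B = -2*(-¼) - 4*(-½) = ½ + 2 = 5/2 ≈ 2.5000)
(B*(-1 + X))*(-432) = (5*(-1 + 5)/2)*(-432) = ((5/2)*4)*(-432) = 10*(-432) = -4320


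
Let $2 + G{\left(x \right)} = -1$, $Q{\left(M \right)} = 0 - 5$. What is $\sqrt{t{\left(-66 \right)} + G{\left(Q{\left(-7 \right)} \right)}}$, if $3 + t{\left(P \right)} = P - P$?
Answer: $i \sqrt{6} \approx 2.4495 i$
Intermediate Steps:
$Q{\left(M \right)} = -5$
$G{\left(x \right)} = -3$ ($G{\left(x \right)} = -2 - 1 = -3$)
$t{\left(P \right)} = -3$ ($t{\left(P \right)} = -3 + \left(P - P\right) = -3 + 0 = -3$)
$\sqrt{t{\left(-66 \right)} + G{\left(Q{\left(-7 \right)} \right)}} = \sqrt{-3 - 3} = \sqrt{-6} = i \sqrt{6}$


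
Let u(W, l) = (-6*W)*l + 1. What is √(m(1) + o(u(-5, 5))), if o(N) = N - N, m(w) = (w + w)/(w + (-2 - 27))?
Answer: I*√14/14 ≈ 0.26726*I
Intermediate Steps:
m(w) = 2*w/(-29 + w) (m(w) = (2*w)/(w - 29) = (2*w)/(-29 + w) = 2*w/(-29 + w))
u(W, l) = 1 - 6*W*l (u(W, l) = -6*W*l + 1 = 1 - 6*W*l)
o(N) = 0
√(m(1) + o(u(-5, 5))) = √(2*1/(-29 + 1) + 0) = √(2*1/(-28) + 0) = √(2*1*(-1/28) + 0) = √(-1/14 + 0) = √(-1/14) = I*√14/14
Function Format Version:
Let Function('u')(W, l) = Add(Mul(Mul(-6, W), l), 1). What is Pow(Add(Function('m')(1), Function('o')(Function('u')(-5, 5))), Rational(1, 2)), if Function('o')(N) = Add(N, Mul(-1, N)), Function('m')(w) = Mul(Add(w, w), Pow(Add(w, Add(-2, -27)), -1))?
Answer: Mul(Rational(1, 14), I, Pow(14, Rational(1, 2))) ≈ Mul(0.26726, I)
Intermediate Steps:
Function('m')(w) = Mul(2, w, Pow(Add(-29, w), -1)) (Function('m')(w) = Mul(Mul(2, w), Pow(Add(w, -29), -1)) = Mul(Mul(2, w), Pow(Add(-29, w), -1)) = Mul(2, w, Pow(Add(-29, w), -1)))
Function('u')(W, l) = Add(1, Mul(-6, W, l)) (Function('u')(W, l) = Add(Mul(-6, W, l), 1) = Add(1, Mul(-6, W, l)))
Function('o')(N) = 0
Pow(Add(Function('m')(1), Function('o')(Function('u')(-5, 5))), Rational(1, 2)) = Pow(Add(Mul(2, 1, Pow(Add(-29, 1), -1)), 0), Rational(1, 2)) = Pow(Add(Mul(2, 1, Pow(-28, -1)), 0), Rational(1, 2)) = Pow(Add(Mul(2, 1, Rational(-1, 28)), 0), Rational(1, 2)) = Pow(Add(Rational(-1, 14), 0), Rational(1, 2)) = Pow(Rational(-1, 14), Rational(1, 2)) = Mul(Rational(1, 14), I, Pow(14, Rational(1, 2)))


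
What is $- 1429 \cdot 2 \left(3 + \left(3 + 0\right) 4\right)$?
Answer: $-42870$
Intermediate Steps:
$- 1429 \cdot 2 \left(3 + \left(3 + 0\right) 4\right) = - 1429 \cdot 2 \left(3 + 3 \cdot 4\right) = - 1429 \cdot 2 \left(3 + 12\right) = - 1429 \cdot 2 \cdot 15 = \left(-1429\right) 30 = -42870$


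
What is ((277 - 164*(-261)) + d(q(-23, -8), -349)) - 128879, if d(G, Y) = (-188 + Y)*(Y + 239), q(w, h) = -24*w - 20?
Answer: -26728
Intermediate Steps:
q(w, h) = -20 - 24*w
d(G, Y) = (-188 + Y)*(239 + Y)
((277 - 164*(-261)) + d(q(-23, -8), -349)) - 128879 = ((277 - 164*(-261)) + (-44932 + (-349)**2 + 51*(-349))) - 128879 = ((277 + 42804) + (-44932 + 121801 - 17799)) - 128879 = (43081 + 59070) - 128879 = 102151 - 128879 = -26728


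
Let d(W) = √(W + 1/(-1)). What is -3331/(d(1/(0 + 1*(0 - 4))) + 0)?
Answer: 6662*I*√5/5 ≈ 2979.3*I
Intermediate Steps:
d(W) = √(-1 + W) (d(W) = √(W - 1) = √(-1 + W))
-3331/(d(1/(0 + 1*(0 - 4))) + 0) = -3331/(√(-1 + 1/(0 + 1*(0 - 4))) + 0) = -3331/(√(-1 + 1/(0 + 1*(-4))) + 0) = -3331/(√(-1 + 1/(0 - 4)) + 0) = -3331/(√(-1 + 1/(-4)) + 0) = -3331/(√(-1 - ¼) + 0) = -3331/(√(-5/4) + 0) = -3331/(I*√5/2 + 0) = -3331/(I*√5/2) = -2*I*√5/5*(-3331) = 6662*I*√5/5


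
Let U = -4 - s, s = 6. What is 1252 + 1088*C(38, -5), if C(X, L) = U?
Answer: -9628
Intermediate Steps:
U = -10 (U = -4 - 1*6 = -4 - 6 = -10)
C(X, L) = -10
1252 + 1088*C(38, -5) = 1252 + 1088*(-10) = 1252 - 10880 = -9628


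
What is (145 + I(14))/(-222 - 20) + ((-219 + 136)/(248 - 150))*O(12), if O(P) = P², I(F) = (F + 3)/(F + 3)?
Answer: -726673/5929 ≈ -122.56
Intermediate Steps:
I(F) = 1 (I(F) = (3 + F)/(3 + F) = 1)
(145 + I(14))/(-222 - 20) + ((-219 + 136)/(248 - 150))*O(12) = (145 + 1)/(-222 - 20) + ((-219 + 136)/(248 - 150))*12² = 146/(-242) - 83/98*144 = 146*(-1/242) - 83*1/98*144 = -73/121 - 83/98*144 = -73/121 - 5976/49 = -726673/5929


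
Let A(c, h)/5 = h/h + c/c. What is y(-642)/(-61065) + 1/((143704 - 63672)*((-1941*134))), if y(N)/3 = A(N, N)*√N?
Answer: -1/20815843008 - 2*I*√642/4071 ≈ -4.804e-11 - 0.012448*I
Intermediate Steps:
A(c, h) = 10 (A(c, h) = 5*(h/h + c/c) = 5*(1 + 1) = 5*2 = 10)
y(N) = 30*√N (y(N) = 3*(10*√N) = 30*√N)
y(-642)/(-61065) + 1/((143704 - 63672)*((-1941*134))) = (30*√(-642))/(-61065) + 1/((143704 - 63672)*((-1941*134))) = (30*(I*√642))*(-1/61065) + 1/(80032*(-260094)) = (30*I*√642)*(-1/61065) + (1/80032)*(-1/260094) = -2*I*√642/4071 - 1/20815843008 = -1/20815843008 - 2*I*√642/4071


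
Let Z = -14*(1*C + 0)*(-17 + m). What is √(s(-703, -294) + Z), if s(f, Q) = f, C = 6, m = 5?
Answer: √305 ≈ 17.464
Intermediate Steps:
Z = 1008 (Z = -14*(1*6 + 0)*(-17 + 5) = -14*(6 + 0)*(-12) = -84*(-12) = -14*(-72) = 1008)
√(s(-703, -294) + Z) = √(-703 + 1008) = √305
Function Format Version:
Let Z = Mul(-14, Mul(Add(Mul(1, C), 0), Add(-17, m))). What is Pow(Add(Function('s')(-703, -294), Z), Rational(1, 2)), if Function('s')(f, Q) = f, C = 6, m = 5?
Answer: Pow(305, Rational(1, 2)) ≈ 17.464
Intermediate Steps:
Z = 1008 (Z = Mul(-14, Mul(Add(Mul(1, 6), 0), Add(-17, 5))) = Mul(-14, Mul(Add(6, 0), -12)) = Mul(-14, Mul(6, -12)) = Mul(-14, -72) = 1008)
Pow(Add(Function('s')(-703, -294), Z), Rational(1, 2)) = Pow(Add(-703, 1008), Rational(1, 2)) = Pow(305, Rational(1, 2))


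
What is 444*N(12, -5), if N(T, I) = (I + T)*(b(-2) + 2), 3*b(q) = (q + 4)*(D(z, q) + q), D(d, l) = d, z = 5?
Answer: 12432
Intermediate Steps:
b(q) = (4 + q)*(5 + q)/3 (b(q) = ((q + 4)*(5 + q))/3 = ((4 + q)*(5 + q))/3 = (4 + q)*(5 + q)/3)
N(T, I) = 4*I + 4*T (N(T, I) = (I + T)*((20/3 + 3*(-2) + (⅓)*(-2)²) + 2) = (I + T)*((20/3 - 6 + (⅓)*4) + 2) = (I + T)*((20/3 - 6 + 4/3) + 2) = (I + T)*(2 + 2) = (I + T)*4 = 4*I + 4*T)
444*N(12, -5) = 444*(4*(-5) + 4*12) = 444*(-20 + 48) = 444*28 = 12432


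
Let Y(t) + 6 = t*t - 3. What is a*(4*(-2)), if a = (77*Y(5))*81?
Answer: -798336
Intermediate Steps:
Y(t) = -9 + t**2 (Y(t) = -6 + (t*t - 3) = -6 + (t**2 - 3) = -6 + (-3 + t**2) = -9 + t**2)
a = 99792 (a = (77*(-9 + 5**2))*81 = (77*(-9 + 25))*81 = (77*16)*81 = 1232*81 = 99792)
a*(4*(-2)) = 99792*(4*(-2)) = 99792*(-8) = -798336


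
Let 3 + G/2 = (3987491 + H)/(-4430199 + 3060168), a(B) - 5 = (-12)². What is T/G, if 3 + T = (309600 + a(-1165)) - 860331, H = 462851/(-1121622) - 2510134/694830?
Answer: 48989003333079275800425/1051790093536945027 ≈ 46577.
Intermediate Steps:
a(B) = 149 (a(B) = 5 + (-12)² = 5 + 144 = 149)
H = -522837379613/129889435710 (H = 462851*(-1/1121622) - 2510134*1/694830 = -462851/1121622 - 1255067/347415 = -522837379613/129889435710 ≈ -4.0252)
G = -1051790093536945027/88976276747603505 (G = -6 + 2*((3987491 - 522837379613/129889435710)/(-4430199 + 3060168)) = -6 + 2*((517932433051323997/129889435710)/(-1370031)) = -6 + 2*((517932433051323997/129889435710)*(-1/1370031)) = -6 + 2*(-517932433051323997/177952553495207010) = -6 - 517932433051323997/88976276747603505 = -1051790093536945027/88976276747603505 ≈ -11.821)
T = -550585 (T = -3 + ((309600 + 149) - 860331) = -3 + (309749 - 860331) = -3 - 550582 = -550585)
T/G = -550585/(-1051790093536945027/88976276747603505) = -550585*(-88976276747603505/1051790093536945027) = 48989003333079275800425/1051790093536945027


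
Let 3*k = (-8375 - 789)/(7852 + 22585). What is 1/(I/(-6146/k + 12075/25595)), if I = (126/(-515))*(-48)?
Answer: 11741965880735/2251704768 ≈ 5214.7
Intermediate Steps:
k = -9164/91311 (k = ((-8375 - 789)/(7852 + 22585))/3 = (-9164/30437)/3 = (-9164*1/30437)/3 = (1/3)*(-9164/30437) = -9164/91311 ≈ -0.10036)
I = 6048/515 (I = (126*(-1/515))*(-48) = -126/515*(-48) = 6048/515 ≈ 11.744)
1/(I/(-6146/k + 12075/25595)) = 1/(6048/(515*(-6146/(-9164/91311) + 12075/25595))) = 1/(6048/(515*(-6146*(-91311/9164) + 12075*(1/25595)))) = 1/(6048/(515*(280598703/4582 + 2415/5119))) = 1/(6048/(515*(1436395826187/23455258))) = 1/((6048/515)*(23455258/1436395826187)) = 1/(2251704768/11741965880735) = 11741965880735/2251704768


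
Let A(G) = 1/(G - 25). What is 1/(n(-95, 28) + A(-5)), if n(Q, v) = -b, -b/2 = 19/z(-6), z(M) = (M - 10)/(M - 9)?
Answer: 120/4271 ≈ 0.028096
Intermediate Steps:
z(M) = (-10 + M)/(-9 + M)
b = -285/8 (b = -38/((-10 - 6)/(-9 - 6)) = -38/(-16/(-15)) = -38/((-1/15*(-16))) = -38/16/15 = -38*15/16 = -2*285/16 = -285/8 ≈ -35.625)
n(Q, v) = 285/8 (n(Q, v) = -1*(-285/8) = 285/8)
A(G) = 1/(-25 + G)
1/(n(-95, 28) + A(-5)) = 1/(285/8 + 1/(-25 - 5)) = 1/(285/8 + 1/(-30)) = 1/(285/8 - 1/30) = 1/(4271/120) = 120/4271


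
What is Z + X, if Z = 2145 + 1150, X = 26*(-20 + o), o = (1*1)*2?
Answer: 2827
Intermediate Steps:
o = 2 (o = 1*2 = 2)
X = -468 (X = 26*(-20 + 2) = 26*(-18) = -468)
Z = 3295
Z + X = 3295 - 468 = 2827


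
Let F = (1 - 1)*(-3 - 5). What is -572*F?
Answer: 0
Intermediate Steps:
F = 0 (F = 0*(-8) = 0)
-572*F = -572*0 = 0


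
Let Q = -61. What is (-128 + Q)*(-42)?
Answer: 7938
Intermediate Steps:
(-128 + Q)*(-42) = (-128 - 61)*(-42) = -189*(-42) = 7938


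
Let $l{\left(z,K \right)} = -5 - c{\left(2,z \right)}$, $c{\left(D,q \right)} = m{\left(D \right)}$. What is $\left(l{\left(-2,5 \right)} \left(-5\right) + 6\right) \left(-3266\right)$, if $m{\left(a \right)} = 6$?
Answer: $-199226$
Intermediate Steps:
$c{\left(D,q \right)} = 6$
$l{\left(z,K \right)} = -11$ ($l{\left(z,K \right)} = -5 - 6 = -11$)
$\left(l{\left(-2,5 \right)} \left(-5\right) + 6\right) \left(-3266\right) = \left(\left(-11\right) \left(-5\right) + 6\right) \left(-3266\right) = \left(55 + 6\right) \left(-3266\right) = 61 \left(-3266\right) = -199226$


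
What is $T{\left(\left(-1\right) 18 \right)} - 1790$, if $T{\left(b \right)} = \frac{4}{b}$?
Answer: $- \frac{16112}{9} \approx -1790.2$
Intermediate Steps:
$T{\left(\left(-1\right) 18 \right)} - 1790 = \frac{4}{\left(-1\right) 18} - 1790 = \frac{4}{-18} - 1790 = 4 \left(- \frac{1}{18}\right) - 1790 = - \frac{2}{9} - 1790 = - \frac{16112}{9}$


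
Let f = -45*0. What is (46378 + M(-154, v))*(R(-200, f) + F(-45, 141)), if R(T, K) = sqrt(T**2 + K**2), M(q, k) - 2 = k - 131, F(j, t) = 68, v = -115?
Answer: 12363912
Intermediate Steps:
M(q, k) = -129 + k (M(q, k) = 2 + (k - 131) = 2 + (-131 + k) = -129 + k)
f = 0
R(T, K) = sqrt(K**2 + T**2)
(46378 + M(-154, v))*(R(-200, f) + F(-45, 141)) = (46378 + (-129 - 115))*(sqrt(0**2 + (-200)**2) + 68) = (46378 - 244)*(sqrt(0 + 40000) + 68) = 46134*(sqrt(40000) + 68) = 46134*(200 + 68) = 46134*268 = 12363912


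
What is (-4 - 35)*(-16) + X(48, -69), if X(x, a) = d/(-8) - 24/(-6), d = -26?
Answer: 2525/4 ≈ 631.25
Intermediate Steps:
X(x, a) = 29/4 (X(x, a) = -26/(-8) - 24/(-6) = -26*(-⅛) - 24*(-⅙) = 13/4 + 4 = 29/4)
(-4 - 35)*(-16) + X(48, -69) = (-4 - 35)*(-16) + 29/4 = -39*(-16) + 29/4 = 624 + 29/4 = 2525/4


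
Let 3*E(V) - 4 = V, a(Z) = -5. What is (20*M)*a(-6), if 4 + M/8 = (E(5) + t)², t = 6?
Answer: -61600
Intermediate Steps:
E(V) = 4/3 + V/3
M = 616 (M = -32 + 8*((4/3 + (⅓)*5) + 6)² = -32 + 8*((4/3 + 5/3) + 6)² = -32 + 8*(3 + 6)² = -32 + 8*9² = -32 + 8*81 = -32 + 648 = 616)
(20*M)*a(-6) = (20*616)*(-5) = 12320*(-5) = -61600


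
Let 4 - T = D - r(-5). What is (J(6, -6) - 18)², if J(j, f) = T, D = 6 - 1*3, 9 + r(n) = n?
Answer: 961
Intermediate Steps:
r(n) = -9 + n
D = 3 (D = 6 - 3 = 3)
T = -13 (T = 4 - (3 - (-9 - 5)) = 4 - (3 - 1*(-14)) = 4 - (3 + 14) = 4 - 1*17 = 4 - 17 = -13)
J(j, f) = -13
(J(6, -6) - 18)² = (-13 - 18)² = (-31)² = 961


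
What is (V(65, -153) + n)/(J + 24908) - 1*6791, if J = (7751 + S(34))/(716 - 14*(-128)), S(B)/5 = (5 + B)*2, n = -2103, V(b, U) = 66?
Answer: -424289166151/62477405 ≈ -6791.1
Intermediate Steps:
S(B) = 50 + 10*B (S(B) = 5*((5 + B)*2) = 5*(10 + 2*B) = 50 + 10*B)
J = 8141/2508 (J = (7751 + (50 + 10*34))/(716 - 14*(-128)) = (7751 + (50 + 340))/(716 + 1792) = (7751 + 390)/2508 = 8141*(1/2508) = 8141/2508 ≈ 3.2460)
(V(65, -153) + n)/(J + 24908) - 1*6791 = (66 - 2103)/(8141/2508 + 24908) - 1*6791 = -2037/62477405/2508 - 6791 = -2037*2508/62477405 - 6791 = -5108796/62477405 - 6791 = -424289166151/62477405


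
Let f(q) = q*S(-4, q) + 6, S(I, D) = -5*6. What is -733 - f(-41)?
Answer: -1969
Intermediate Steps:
S(I, D) = -30
f(q) = 6 - 30*q (f(q) = q*(-30) + 6 = -30*q + 6 = 6 - 30*q)
-733 - f(-41) = -733 - (6 - 30*(-41)) = -733 - (6 + 1230) = -733 - 1*1236 = -733 - 1236 = -1969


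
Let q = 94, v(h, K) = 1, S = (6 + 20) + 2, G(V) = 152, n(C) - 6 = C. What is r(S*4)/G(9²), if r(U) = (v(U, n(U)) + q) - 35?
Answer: 15/38 ≈ 0.39474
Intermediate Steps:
n(C) = 6 + C
S = 28 (S = 26 + 2 = 28)
r(U) = 60 (r(U) = (1 + 94) - 35 = 95 - 35 = 60)
r(S*4)/G(9²) = 60/152 = 60*(1/152) = 15/38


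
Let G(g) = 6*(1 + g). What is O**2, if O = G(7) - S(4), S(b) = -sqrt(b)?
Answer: 2500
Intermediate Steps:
G(g) = 6 + 6*g
O = 50 (O = (6 + 6*7) - (-1)*sqrt(4) = (6 + 42) - (-1)*2 = 48 - 1*(-2) = 48 + 2 = 50)
O**2 = 50**2 = 2500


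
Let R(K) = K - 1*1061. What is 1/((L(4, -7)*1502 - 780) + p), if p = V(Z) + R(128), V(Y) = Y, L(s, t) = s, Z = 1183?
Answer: 1/5478 ≈ 0.00018255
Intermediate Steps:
R(K) = -1061 + K (R(K) = K - 1061 = -1061 + K)
p = 250 (p = 1183 + (-1061 + 128) = 1183 - 933 = 250)
1/((L(4, -7)*1502 - 780) + p) = 1/((4*1502 - 780) + 250) = 1/((6008 - 780) + 250) = 1/(5228 + 250) = 1/5478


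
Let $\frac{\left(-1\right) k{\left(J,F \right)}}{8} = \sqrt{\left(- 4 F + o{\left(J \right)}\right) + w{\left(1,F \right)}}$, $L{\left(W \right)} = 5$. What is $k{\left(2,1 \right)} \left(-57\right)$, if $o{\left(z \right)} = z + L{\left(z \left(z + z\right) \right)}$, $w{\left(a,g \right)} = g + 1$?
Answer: $456 \sqrt{5} \approx 1019.6$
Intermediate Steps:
$w{\left(a,g \right)} = 1 + g$
$o{\left(z \right)} = 5 + z$ ($o{\left(z \right)} = z + 5 = 5 + z$)
$k{\left(J,F \right)} = - 8 \sqrt{6 + J - 3 F}$ ($k{\left(J,F \right)} = - 8 \sqrt{\left(- 4 F + \left(5 + J\right)\right) + \left(1 + F\right)} = - 8 \sqrt{\left(5 + J - 4 F\right) + \left(1 + F\right)} = - 8 \sqrt{6 + J - 3 F}$)
$k{\left(2,1 \right)} \left(-57\right) = - 8 \sqrt{6 + 2 - 3} \left(-57\right) = - 8 \sqrt{5} \left(-57\right) = 456 \sqrt{5}$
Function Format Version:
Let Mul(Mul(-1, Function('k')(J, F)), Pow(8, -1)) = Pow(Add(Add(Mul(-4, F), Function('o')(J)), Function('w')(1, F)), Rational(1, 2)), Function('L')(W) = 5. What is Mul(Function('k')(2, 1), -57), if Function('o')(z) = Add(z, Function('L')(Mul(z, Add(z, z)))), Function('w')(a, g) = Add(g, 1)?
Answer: Mul(456, Pow(5, Rational(1, 2))) ≈ 1019.6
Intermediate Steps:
Function('w')(a, g) = Add(1, g)
Function('o')(z) = Add(5, z) (Function('o')(z) = Add(z, 5) = Add(5, z))
Function('k')(J, F) = Mul(-8, Pow(Add(6, J, Mul(-3, F)), Rational(1, 2))) (Function('k')(J, F) = Mul(-8, Pow(Add(Add(Mul(-4, F), Add(5, J)), Add(1, F)), Rational(1, 2))) = Mul(-8, Pow(Add(Add(5, J, Mul(-4, F)), Add(1, F)), Rational(1, 2))) = Mul(-8, Pow(Add(6, J, Mul(-3, F)), Rational(1, 2))))
Mul(Function('k')(2, 1), -57) = Mul(Mul(-8, Pow(Add(6, 2, Mul(-3, 1)), Rational(1, 2))), -57) = Mul(Mul(-8, Pow(Add(6, 2, -3), Rational(1, 2))), -57) = Mul(Mul(-8, Pow(5, Rational(1, 2))), -57) = Mul(456, Pow(5, Rational(1, 2)))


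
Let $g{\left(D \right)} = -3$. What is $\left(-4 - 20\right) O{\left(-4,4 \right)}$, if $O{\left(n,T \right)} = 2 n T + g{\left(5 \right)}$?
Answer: $840$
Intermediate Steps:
$O{\left(n,T \right)} = -3 + 2 T n$ ($O{\left(n,T \right)} = 2 n T - 3 = 2 T n - 3 = -3 + 2 T n$)
$\left(-4 - 20\right) O{\left(-4,4 \right)} = \left(-4 - 20\right) \left(-3 + 2 \cdot 4 \left(-4\right)\right) = - 24 \left(-3 - 32\right) = \left(-24\right) \left(-35\right) = 840$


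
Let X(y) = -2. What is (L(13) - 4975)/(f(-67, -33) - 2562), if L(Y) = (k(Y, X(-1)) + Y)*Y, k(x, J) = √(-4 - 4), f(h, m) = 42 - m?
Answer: 1602/829 - 26*I*√2/2487 ≈ 1.9324 - 0.014785*I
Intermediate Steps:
k(x, J) = 2*I*√2 (k(x, J) = √(-8) = 2*I*√2)
L(Y) = Y*(Y + 2*I*√2) (L(Y) = (2*I*√2 + Y)*Y = (Y + 2*I*√2)*Y = Y*(Y + 2*I*√2))
(L(13) - 4975)/(f(-67, -33) - 2562) = (13*(13 + 2*I*√2) - 4975)/((42 - 1*(-33)) - 2562) = ((169 + 26*I*√2) - 4975)/((42 + 33) - 2562) = (-4806 + 26*I*√2)/(75 - 2562) = (-4806 + 26*I*√2)/(-2487) = (-4806 + 26*I*√2)*(-1/2487) = 1602/829 - 26*I*√2/2487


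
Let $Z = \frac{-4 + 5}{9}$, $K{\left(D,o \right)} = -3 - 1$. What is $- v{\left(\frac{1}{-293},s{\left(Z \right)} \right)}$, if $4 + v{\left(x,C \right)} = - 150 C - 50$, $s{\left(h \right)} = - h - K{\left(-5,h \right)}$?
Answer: $\frac{1912}{3} \approx 637.33$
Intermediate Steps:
$K{\left(D,o \right)} = -4$
$Z = \frac{1}{9}$ ($Z = 1 \cdot \frac{1}{9} = \frac{1}{9} \approx 0.11111$)
$s{\left(h \right)} = 4 - h$ ($s{\left(h \right)} = - h - -4 = - h + 4 = 4 - h$)
$v{\left(x,C \right)} = -54 - 150 C$ ($v{\left(x,C \right)} = -4 - \left(50 + 150 C\right) = -54 - 150 C$)
$- v{\left(\frac{1}{-293},s{\left(Z \right)} \right)} = - (-54 - 150 \left(4 - \frac{1}{9}\right)) = - (-54 - \frac{1750}{3}) = \left(-1\right) \left(- \frac{1912}{3}\right) = \frac{1912}{3}$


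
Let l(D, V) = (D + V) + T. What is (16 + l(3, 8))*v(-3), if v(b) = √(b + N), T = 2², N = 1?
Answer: 31*I*√2 ≈ 43.841*I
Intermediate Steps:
T = 4
l(D, V) = 4 + D + V (l(D, V) = (D + V) + 4 = 4 + D + V)
v(b) = √(1 + b) (v(b) = √(b + 1) = √(1 + b))
(16 + l(3, 8))*v(-3) = (16 + (4 + 3 + 8))*√(1 - 3) = (16 + 15)*√(-2) = 31*(I*√2) = 31*I*√2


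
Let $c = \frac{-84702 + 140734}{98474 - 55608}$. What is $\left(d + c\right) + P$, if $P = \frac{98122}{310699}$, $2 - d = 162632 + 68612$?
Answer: $- \frac{1539878616708404}{6659211667} \approx -2.3124 \cdot 10^{5}$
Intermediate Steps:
$d = -231242$ ($d = 2 - \left(162632 + 68612\right) = 2 - 231244 = -231242$)
$P = \frac{98122}{310699}$ ($P = 98122 \cdot \frac{1}{310699} = \frac{98122}{310699} \approx 0.31581$)
$c = \frac{28016}{21433}$ ($c = \frac{56032}{42866} = 56032 \cdot \frac{1}{42866} = \frac{28016}{21433} \approx 1.3071$)
$\left(d + c\right) + P = \left(-231242 + \frac{28016}{21433}\right) + \frac{98122}{310699} = - \frac{4956181770}{21433} + \frac{98122}{310699} = - \frac{1539878616708404}{6659211667}$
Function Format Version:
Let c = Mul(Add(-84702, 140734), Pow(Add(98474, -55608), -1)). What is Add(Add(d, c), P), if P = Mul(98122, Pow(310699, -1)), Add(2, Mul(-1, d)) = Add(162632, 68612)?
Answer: Rational(-1539878616708404, 6659211667) ≈ -2.3124e+5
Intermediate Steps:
d = -231242 (d = Add(2, Mul(-1, Add(162632, 68612))) = Add(2, Mul(-1, 231244)) = Add(2, -231244) = -231242)
P = Rational(98122, 310699) (P = Mul(98122, Rational(1, 310699)) = Rational(98122, 310699) ≈ 0.31581)
c = Rational(28016, 21433) (c = Mul(56032, Pow(42866, -1)) = Mul(56032, Rational(1, 42866)) = Rational(28016, 21433) ≈ 1.3071)
Add(Add(d, c), P) = Add(Add(-231242, Rational(28016, 21433)), Rational(98122, 310699)) = Add(Rational(-4956181770, 21433), Rational(98122, 310699)) = Rational(-1539878616708404, 6659211667)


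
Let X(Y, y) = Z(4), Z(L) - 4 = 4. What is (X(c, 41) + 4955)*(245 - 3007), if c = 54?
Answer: -13707806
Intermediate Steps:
Z(L) = 8 (Z(L) = 4 + 4 = 8)
X(Y, y) = 8
(X(c, 41) + 4955)*(245 - 3007) = (8 + 4955)*(245 - 3007) = 4963*(-2762) = -13707806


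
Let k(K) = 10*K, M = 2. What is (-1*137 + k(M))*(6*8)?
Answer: -5616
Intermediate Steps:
(-1*137 + k(M))*(6*8) = (-1*137 + 10*2)*(6*8) = (-137 + 20)*48 = -117*48 = -5616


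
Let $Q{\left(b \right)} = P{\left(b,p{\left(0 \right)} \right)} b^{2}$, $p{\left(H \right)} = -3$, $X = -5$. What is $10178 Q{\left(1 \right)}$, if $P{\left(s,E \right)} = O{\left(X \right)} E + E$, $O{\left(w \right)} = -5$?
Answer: $122136$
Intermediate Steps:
$P{\left(s,E \right)} = - 4 E$ ($P{\left(s,E \right)} = - 5 E + E = - 4 E$)
$Q{\left(b \right)} = 12 b^{2}$ ($Q{\left(b \right)} = \left(-4\right) \left(-3\right) b^{2} = 12 b^{2}$)
$10178 Q{\left(1 \right)} = 10178 \cdot 12 \cdot 1^{2} = 10178 \cdot 12 \cdot 1 = 10178 \cdot 12 = 122136$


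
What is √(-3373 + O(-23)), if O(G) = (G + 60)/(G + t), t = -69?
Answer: I*√7138119/46 ≈ 58.081*I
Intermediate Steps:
O(G) = (60 + G)/(-69 + G) (O(G) = (G + 60)/(G - 69) = (60 + G)/(-69 + G))
√(-3373 + O(-23)) = √(-3373 + (60 - 23)/(-69 - 23)) = √(-3373 + 37/(-92)) = √(-3373 - 1/92*37) = √(-3373 - 37/92) = √(-310353/92) = I*√7138119/46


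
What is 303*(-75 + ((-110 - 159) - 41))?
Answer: -116655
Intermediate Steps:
303*(-75 + ((-110 - 159) - 41)) = 303*(-75 + (-269 - 41)) = 303*(-75 - 310) = 303*(-385) = -116655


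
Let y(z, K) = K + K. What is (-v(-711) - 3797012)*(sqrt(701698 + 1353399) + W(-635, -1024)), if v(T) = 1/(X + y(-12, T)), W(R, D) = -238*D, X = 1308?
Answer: -52746511025152/57 - 432859367*sqrt(2055097)/114 ≈ -9.3082e+11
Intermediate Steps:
y(z, K) = 2*K
v(T) = 1/(1308 + 2*T)
(-v(-711) - 3797012)*(sqrt(701698 + 1353399) + W(-635, -1024)) = (-1/(2*(654 - 711)) - 3797012)*(sqrt(701698 + 1353399) - 238*(-1024)) = (-1/(2*(-57)) - 3797012)*(sqrt(2055097) + 243712) = (-(-1)/(2*57) - 3797012)*(243712 + sqrt(2055097)) = (-1*(-1/114) - 3797012)*(243712 + sqrt(2055097)) = (1/114 - 3797012)*(243712 + sqrt(2055097)) = -432859367*(243712 + sqrt(2055097))/114 = -52746511025152/57 - 432859367*sqrt(2055097)/114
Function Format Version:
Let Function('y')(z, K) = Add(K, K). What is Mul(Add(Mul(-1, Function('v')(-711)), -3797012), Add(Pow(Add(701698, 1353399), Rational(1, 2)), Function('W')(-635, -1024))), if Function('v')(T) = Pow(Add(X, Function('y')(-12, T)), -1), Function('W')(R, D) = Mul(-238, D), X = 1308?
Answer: Add(Rational(-52746511025152, 57), Mul(Rational(-432859367, 114), Pow(2055097, Rational(1, 2)))) ≈ -9.3082e+11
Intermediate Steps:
Function('y')(z, K) = Mul(2, K)
Function('v')(T) = Pow(Add(1308, Mul(2, T)), -1)
Mul(Add(Mul(-1, Function('v')(-711)), -3797012), Add(Pow(Add(701698, 1353399), Rational(1, 2)), Function('W')(-635, -1024))) = Mul(Add(Mul(-1, Mul(Rational(1, 2), Pow(Add(654, -711), -1))), -3797012), Add(Pow(Add(701698, 1353399), Rational(1, 2)), Mul(-238, -1024))) = Mul(Add(Mul(-1, Mul(Rational(1, 2), Pow(-57, -1))), -3797012), Add(Pow(2055097, Rational(1, 2)), 243712)) = Mul(Add(Mul(-1, Mul(Rational(1, 2), Rational(-1, 57))), -3797012), Add(243712, Pow(2055097, Rational(1, 2)))) = Mul(Add(Mul(-1, Rational(-1, 114)), -3797012), Add(243712, Pow(2055097, Rational(1, 2)))) = Mul(Add(Rational(1, 114), -3797012), Add(243712, Pow(2055097, Rational(1, 2)))) = Mul(Rational(-432859367, 114), Add(243712, Pow(2055097, Rational(1, 2)))) = Add(Rational(-52746511025152, 57), Mul(Rational(-432859367, 114), Pow(2055097, Rational(1, 2))))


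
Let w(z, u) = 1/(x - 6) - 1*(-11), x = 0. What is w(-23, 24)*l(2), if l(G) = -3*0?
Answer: 0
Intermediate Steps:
l(G) = 0
w(z, u) = 65/6 (w(z, u) = 1/(0 - 6) - 1*(-11) = 1/(-6) + 11 = -⅙ + 11 = 65/6)
w(-23, 24)*l(2) = (65/6)*0 = 0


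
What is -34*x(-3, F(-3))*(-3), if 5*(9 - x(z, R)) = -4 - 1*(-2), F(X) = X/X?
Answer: 4794/5 ≈ 958.80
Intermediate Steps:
F(X) = 1
x(z, R) = 47/5 (x(z, R) = 9 - (-4 - 1*(-2))/5 = 9 - (-4 + 2)/5 = 9 - 1/5*(-2) = 9 + 2/5 = 47/5)
-34*x(-3, F(-3))*(-3) = -34*47/5*(-3) = -1598/5*(-3) = 4794/5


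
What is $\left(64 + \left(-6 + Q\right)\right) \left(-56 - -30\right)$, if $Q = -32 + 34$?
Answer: $-1560$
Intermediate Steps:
$Q = 2$
$\left(64 + \left(-6 + Q\right)\right) \left(-56 - -30\right) = \left(64 + \left(-6 + 2\right)\right) \left(-56 - -30\right) = \left(64 - 4\right) \left(-56 + 30\right) = 60 \left(-26\right) = -1560$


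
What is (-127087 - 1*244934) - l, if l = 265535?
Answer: -637556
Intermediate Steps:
(-127087 - 1*244934) - l = (-127087 - 1*244934) - 1*265535 = (-127087 - 244934) - 265535 = -372021 - 265535 = -637556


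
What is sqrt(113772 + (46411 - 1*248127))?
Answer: 2*I*sqrt(21986) ≈ 296.55*I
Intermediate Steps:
sqrt(113772 + (46411 - 1*248127)) = sqrt(113772 + (46411 - 248127)) = sqrt(113772 - 201716) = sqrt(-87944) = 2*I*sqrt(21986)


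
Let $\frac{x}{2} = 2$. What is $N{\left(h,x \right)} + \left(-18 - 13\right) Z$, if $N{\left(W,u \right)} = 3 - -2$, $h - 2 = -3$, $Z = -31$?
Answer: $966$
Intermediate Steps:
$x = 4$ ($x = 2 \cdot 2 = 4$)
$h = -1$ ($h = 2 - 3 = -1$)
$N{\left(W,u \right)} = 5$ ($N{\left(W,u \right)} = 3 + 2 = 5$)
$N{\left(h,x \right)} + \left(-18 - 13\right) Z = 5 + \left(-18 - 13\right) \left(-31\right) = 5 - -961 = 5 + 961 = 966$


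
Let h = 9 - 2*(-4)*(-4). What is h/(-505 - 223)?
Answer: 23/728 ≈ 0.031593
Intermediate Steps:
h = -23 (h = 9 - (-8)*(-4) = 9 - 1*32 = 9 - 32 = -23)
h/(-505 - 223) = -23/(-505 - 223) = -23/(-728) = -1/728*(-23) = 23/728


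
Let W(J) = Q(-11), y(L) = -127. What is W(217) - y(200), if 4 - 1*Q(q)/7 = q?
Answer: 232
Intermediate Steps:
Q(q) = 28 - 7*q
W(J) = 105 (W(J) = 28 - 7*(-11) = 28 + 77 = 105)
W(217) - y(200) = 105 - 1*(-127) = 105 + 127 = 232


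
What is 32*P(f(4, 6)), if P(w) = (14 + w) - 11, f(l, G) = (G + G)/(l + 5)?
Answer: 416/3 ≈ 138.67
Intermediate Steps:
f(l, G) = 2*G/(5 + l) (f(l, G) = (2*G)/(5 + l) = 2*G/(5 + l))
P(w) = 3 + w
32*P(f(4, 6)) = 32*(3 + 2*6/(5 + 4)) = 32*(3 + 2*6/9) = 32*(3 + 2*6*(1/9)) = 32*(3 + 4/3) = 32*(13/3) = 416/3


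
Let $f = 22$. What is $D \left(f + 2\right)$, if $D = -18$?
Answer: $-432$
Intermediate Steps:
$D \left(f + 2\right) = - 18 \left(22 + 2\right) = \left(-18\right) 24 = -432$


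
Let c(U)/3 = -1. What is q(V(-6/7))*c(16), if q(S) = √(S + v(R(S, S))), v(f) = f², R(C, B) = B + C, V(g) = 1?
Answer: -3*√5 ≈ -6.7082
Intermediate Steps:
c(U) = -3 (c(U) = 3*(-1) = -3)
q(S) = √(S + 4*S²) (q(S) = √(S + (S + S)²) = √(S + (2*S)²) = √(S + 4*S²))
q(V(-6/7))*c(16) = √(1*(1 + 4*1))*(-3) = √(1*(1 + 4))*(-3) = √(1*5)*(-3) = √5*(-3) = -3*√5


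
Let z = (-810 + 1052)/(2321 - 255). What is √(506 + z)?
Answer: 3*√60008003/1033 ≈ 22.497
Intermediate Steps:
z = 121/1033 (z = 242/2066 = 242*(1/2066) = 121/1033 ≈ 0.11713)
√(506 + z) = √(506 + 121/1033) = √(522819/1033) = 3*√60008003/1033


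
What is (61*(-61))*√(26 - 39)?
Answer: -3721*I*√13 ≈ -13416.0*I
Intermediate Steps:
(61*(-61))*√(26 - 39) = -3721*I*√13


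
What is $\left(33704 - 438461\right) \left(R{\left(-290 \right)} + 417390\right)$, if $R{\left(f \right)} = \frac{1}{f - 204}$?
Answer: $- \frac{4392479608677}{26} \approx -1.6894 \cdot 10^{11}$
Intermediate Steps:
$R{\left(f \right)} = \frac{1}{-204 + f}$
$\left(33704 - 438461\right) \left(R{\left(-290 \right)} + 417390\right) = \left(33704 - 438461\right) \left(\frac{1}{-204 - 290} + 417390\right) = - 404757 \left(\frac{1}{-494} + 417390\right) = - 404757 \left(- \frac{1}{494} + 417390\right) = \left(-404757\right) \frac{206190659}{494} = - \frac{4392479608677}{26}$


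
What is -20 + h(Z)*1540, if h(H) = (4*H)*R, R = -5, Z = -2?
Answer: 61580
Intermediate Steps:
h(H) = -20*H (h(H) = (4*H)*(-5) = -20*H)
-20 + h(Z)*1540 = -20 - 20*(-2)*1540 = -20 + 40*1540 = -20 + 61600 = 61580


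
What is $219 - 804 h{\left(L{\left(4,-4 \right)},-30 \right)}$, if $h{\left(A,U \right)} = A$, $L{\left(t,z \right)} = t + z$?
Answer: $219$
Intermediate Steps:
$219 - 804 h{\left(L{\left(4,-4 \right)},-30 \right)} = 219 - 804 \left(4 - 4\right) = 219 - 0 = 219 + 0 = 219$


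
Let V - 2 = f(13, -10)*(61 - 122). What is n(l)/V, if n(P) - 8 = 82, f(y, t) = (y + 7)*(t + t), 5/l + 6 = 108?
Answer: 15/4067 ≈ 0.0036882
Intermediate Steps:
l = 5/102 (l = 5/(-6 + 108) = 5/102 ≈ 0.049020)
f(y, t) = 2*t*(7 + y) (f(y, t) = (7 + y)*(2*t) = 2*t*(7 + y))
n(P) = 90 (n(P) = 8 + 82 = 90)
V = 24402 (V = 2 + (2*(-10)*(7 + 13))*(61 - 122) = 2 + (2*(-10)*20)*(-61) = 2 - 400*(-61) = 2 + 24400 = 24402)
n(l)/V = 90/24402 = 90*(1/24402) = 15/4067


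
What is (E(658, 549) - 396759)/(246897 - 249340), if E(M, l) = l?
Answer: 396210/2443 ≈ 162.18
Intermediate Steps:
(E(658, 549) - 396759)/(246897 - 249340) = (549 - 396759)/(246897 - 249340) = -396210/(-2443) = -396210*(-1/2443) = 396210/2443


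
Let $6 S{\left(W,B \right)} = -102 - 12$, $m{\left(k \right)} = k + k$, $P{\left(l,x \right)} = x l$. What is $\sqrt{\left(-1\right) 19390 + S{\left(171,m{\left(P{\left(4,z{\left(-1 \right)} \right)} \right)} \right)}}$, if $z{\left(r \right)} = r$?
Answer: $i \sqrt{19409} \approx 139.32 i$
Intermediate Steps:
$P{\left(l,x \right)} = l x$
$m{\left(k \right)} = 2 k$
$S{\left(W,B \right)} = -19$ ($S{\left(W,B \right)} = \frac{-102 - 12}{6} = \frac{1}{6} \left(-114\right) = -19$)
$\sqrt{\left(-1\right) 19390 + S{\left(171,m{\left(P{\left(4,z{\left(-1 \right)} \right)} \right)} \right)}} = \sqrt{\left(-1\right) 19390 - 19} = \sqrt{-19390 - 19} = \sqrt{-19409} = i \sqrt{19409}$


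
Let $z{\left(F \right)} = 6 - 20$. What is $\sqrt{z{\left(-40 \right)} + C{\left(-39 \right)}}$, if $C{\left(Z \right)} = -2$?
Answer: $4 i \approx 4.0 i$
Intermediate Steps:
$z{\left(F \right)} = -14$ ($z{\left(F \right)} = 6 - 20 = -14$)
$\sqrt{z{\left(-40 \right)} + C{\left(-39 \right)}} = \sqrt{-14 - 2} = \sqrt{-16} = 4 i$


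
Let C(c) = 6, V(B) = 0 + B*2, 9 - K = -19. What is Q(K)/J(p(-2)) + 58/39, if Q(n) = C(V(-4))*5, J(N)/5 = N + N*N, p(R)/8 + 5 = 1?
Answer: 28885/19344 ≈ 1.4932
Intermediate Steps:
K = 28 (K = 9 - 1*(-19) = 9 + 19 = 28)
p(R) = -32 (p(R) = -40 + 8*1 = -40 + 8 = -32)
V(B) = 2*B (V(B) = 0 + 2*B = 2*B)
J(N) = 5*N + 5*N**2 (J(N) = 5*(N + N*N) = 5*(N + N**2) = 5*N + 5*N**2)
Q(n) = 30 (Q(n) = 6*5 = 30)
Q(K)/J(p(-2)) + 58/39 = 30/((5*(-32)*(1 - 32))) + 58/39 = 30/((5*(-32)*(-31))) + 58*(1/39) = 30/4960 + 58/39 = 30*(1/4960) + 58/39 = 3/496 + 58/39 = 28885/19344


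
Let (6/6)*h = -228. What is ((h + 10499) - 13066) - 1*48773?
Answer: -51568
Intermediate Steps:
h = -228
((h + 10499) - 13066) - 1*48773 = ((-228 + 10499) - 13066) - 1*48773 = (10271 - 13066) - 48773 = -2795 - 48773 = -51568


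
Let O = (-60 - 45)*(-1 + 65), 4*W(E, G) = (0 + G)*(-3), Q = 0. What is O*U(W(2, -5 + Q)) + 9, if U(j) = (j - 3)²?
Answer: -3771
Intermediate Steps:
W(E, G) = -3*G/4 (W(E, G) = ((0 + G)*(-3))/4 = (G*(-3))/4 = (-3*G)/4 = -3*G/4)
O = -6720 (O = -105*64 = -6720)
U(j) = (-3 + j)²
O*U(W(2, -5 + Q)) + 9 = -6720*(-3 - 3*(-5 + 0)/4)² + 9 = -6720*(-3 - ¾*(-5))² + 9 = -6720*(-3 + 15/4)² + 9 = -6720*(¾)² + 9 = -6720*9/16 + 9 = -3780 + 9 = -3771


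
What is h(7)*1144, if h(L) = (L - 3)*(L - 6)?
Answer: 4576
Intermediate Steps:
h(L) = (-6 + L)*(-3 + L) (h(L) = (-3 + L)*(-6 + L) = (-6 + L)*(-3 + L))
h(7)*1144 = (18 + 7**2 - 9*7)*1144 = (18 + 49 - 63)*1144 = 4*1144 = 4576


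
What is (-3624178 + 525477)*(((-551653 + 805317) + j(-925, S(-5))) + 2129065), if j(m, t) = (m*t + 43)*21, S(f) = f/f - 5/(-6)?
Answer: -14551620745339/2 ≈ -7.2758e+12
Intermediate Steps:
S(f) = 11/6 (S(f) = 1 - 5*(-⅙) = 1 + ⅚ = 11/6)
j(m, t) = 903 + 21*m*t (j(m, t) = (43 + m*t)*21 = 903 + 21*m*t)
(-3624178 + 525477)*(((-551653 + 805317) + j(-925, S(-5))) + 2129065) = (-3624178 + 525477)*(((-551653 + 805317) + (903 + 21*(-925)*(11/6))) + 2129065) = -3098701*((253664 + (903 - 71225/2)) + 2129065) = -3098701*((253664 - 69419/2) + 2129065) = -3098701*(437909/2 + 2129065) = -3098701*4696039/2 = -14551620745339/2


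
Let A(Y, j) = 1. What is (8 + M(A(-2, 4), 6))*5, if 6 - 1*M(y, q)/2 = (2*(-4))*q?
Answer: 580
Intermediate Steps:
M(y, q) = 12 + 16*q (M(y, q) = 12 - 2*2*(-4)*q = 12 - (-16)*q = 12 + 16*q)
(8 + M(A(-2, 4), 6))*5 = (8 + (12 + 16*6))*5 = (8 + (12 + 96))*5 = (8 + 108)*5 = 116*5 = 580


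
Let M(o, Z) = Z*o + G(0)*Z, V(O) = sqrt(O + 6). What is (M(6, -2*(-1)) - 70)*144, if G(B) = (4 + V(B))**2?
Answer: -2016 + 2304*sqrt(6) ≈ 3627.6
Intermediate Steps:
V(O) = sqrt(6 + O)
G(B) = (4 + sqrt(6 + B))**2
M(o, Z) = Z*o + Z*(4 + sqrt(6))**2 (M(o, Z) = Z*o + (4 + sqrt(6 + 0))**2*Z = Z*o + (4 + sqrt(6))**2*Z = Z*o + Z*(4 + sqrt(6))**2)
(M(6, -2*(-1)) - 70)*144 = ((-2*(-1))*(6 + (4 + sqrt(6))**2) - 70)*144 = (2*(6 + (4 + sqrt(6))**2) - 70)*144 = ((12 + 2*(4 + sqrt(6))**2) - 70)*144 = (-58 + 2*(4 + sqrt(6))**2)*144 = -8352 + 288*(4 + sqrt(6))**2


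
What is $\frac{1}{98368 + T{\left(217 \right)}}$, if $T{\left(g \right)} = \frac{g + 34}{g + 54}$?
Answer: $\frac{271}{26657979} \approx 1.0166 \cdot 10^{-5}$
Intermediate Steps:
$T{\left(g \right)} = \frac{34 + g}{54 + g}$
$\frac{1}{98368 + T{\left(217 \right)}} = \frac{1}{98368 + \frac{34 + 217}{54 + 217}} = \frac{1}{98368 + \frac{1}{271} \cdot 251} = \frac{1}{98368 + \frac{251}{271}} = \frac{1}{\frac{26657979}{271}} = \frac{271}{26657979}$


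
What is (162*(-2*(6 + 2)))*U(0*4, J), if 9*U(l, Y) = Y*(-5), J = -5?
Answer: -7200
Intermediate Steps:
U(l, Y) = -5*Y/9 (U(l, Y) = (Y*(-5))/9 = (-5*Y)/9 = -5*Y/9)
(162*(-2*(6 + 2)))*U(0*4, J) = (162*(-2*(6 + 2)))*(-5/9*(-5)) = (162*(-2*8))*(25/9) = (162*(-16))*(25/9) = -2592*25/9 = -7200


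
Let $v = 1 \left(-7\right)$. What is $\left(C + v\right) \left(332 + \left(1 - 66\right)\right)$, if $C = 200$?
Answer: $51531$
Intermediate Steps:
$v = -7$
$\left(C + v\right) \left(332 + \left(1 - 66\right)\right) = \left(200 - 7\right) \left(332 + \left(1 - 66\right)\right) = 193 \left(332 + \left(1 - 66\right)\right) = 193 \left(332 - 65\right) = 193 \cdot 267 = 51531$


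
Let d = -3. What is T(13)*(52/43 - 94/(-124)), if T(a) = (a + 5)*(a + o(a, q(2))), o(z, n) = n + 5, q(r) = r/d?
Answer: 818220/1333 ≈ 613.82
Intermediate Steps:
q(r) = -r/3 (q(r) = r/(-3) = r*(-1/3) = -r/3)
o(z, n) = 5 + n
T(a) = (5 + a)*(13/3 + a) (T(a) = (a + 5)*(a + (5 - 1/3*2)) = (5 + a)*(a + (5 - 2/3)) = (5 + a)*(a + 13/3) = (5 + a)*(13/3 + a))
T(13)*(52/43 - 94/(-124)) = (65/3 + 13**2 + (28/3)*13)*(52/43 - 94/(-124)) = (65/3 + 169 + 364/3)*(52*(1/43) - 94*(-1/124)) = 312*(52/43 + 47/62) = 312*(5245/2666) = 818220/1333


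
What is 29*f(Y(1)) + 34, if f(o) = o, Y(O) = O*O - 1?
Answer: 34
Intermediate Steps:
Y(O) = -1 + O² (Y(O) = O² - 1 = -1 + O²)
29*f(Y(1)) + 34 = 29*(-1 + 1²) + 34 = 29*(-1 + 1) + 34 = 29*0 + 34 = 0 + 34 = 34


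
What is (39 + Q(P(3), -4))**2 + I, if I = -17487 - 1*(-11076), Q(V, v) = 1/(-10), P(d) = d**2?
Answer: -489779/100 ≈ -4897.8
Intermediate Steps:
Q(V, v) = -1/10
I = -6411 (I = -17487 + 11076 = -6411)
(39 + Q(P(3), -4))**2 + I = (39 - 1/10)**2 - 6411 = (389/10)**2 - 6411 = 151321/100 - 6411 = -489779/100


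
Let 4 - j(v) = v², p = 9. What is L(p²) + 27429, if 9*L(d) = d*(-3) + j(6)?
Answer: 246586/9 ≈ 27398.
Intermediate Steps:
j(v) = 4 - v²
L(d) = -32/9 - d/3 (L(d) = (d*(-3) + (4 - 1*6²))/9 = (-3*d + (4 - 1*36))/9 = (-3*d + (4 - 36))/9 = (-3*d - 32)/9 = (-32 - 3*d)/9 = -32/9 - d/3)
L(p²) + 27429 = (-32/9 - ⅓*9²) + 27429 = (-32/9 - ⅓*81) + 27429 = (-32/9 - 27) + 27429 = -275/9 + 27429 = 246586/9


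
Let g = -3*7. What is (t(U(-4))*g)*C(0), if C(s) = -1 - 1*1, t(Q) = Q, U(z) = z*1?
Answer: -168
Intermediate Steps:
U(z) = z
C(s) = -2 (C(s) = -1 - 1 = -2)
g = -21
(t(U(-4))*g)*C(0) = -4*(-21)*(-2) = 84*(-2) = -168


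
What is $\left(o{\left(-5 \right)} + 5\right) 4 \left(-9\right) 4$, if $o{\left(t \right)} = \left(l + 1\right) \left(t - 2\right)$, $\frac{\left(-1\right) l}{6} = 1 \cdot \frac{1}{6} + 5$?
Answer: $-30960$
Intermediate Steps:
$l = -31$ ($l = - 6 \left(1 \cdot \frac{1}{6} + 5\right) = - 6 \left(\frac{1}{6} + 5\right) = \left(-6\right) \frac{31}{6} = -31$)
$o{\left(t \right)} = 60 - 30 t$ ($o{\left(t \right)} = \left(-31 + 1\right) \left(t - 2\right) = - 30 \left(-2 + t\right) = 60 - 30 t$)
$\left(o{\left(-5 \right)} + 5\right) 4 \left(-9\right) 4 = \left(\left(60 - -150\right) + 5\right) 4 \left(-9\right) 4 = \left(\left(60 + 150\right) + 5\right) 4 \left(-9\right) 4 = \left(210 + 5\right) 4 \left(-9\right) 4 = 215 \cdot 4 \left(-9\right) 4 = 860 \left(-9\right) 4 = \left(-7740\right) 4 = -30960$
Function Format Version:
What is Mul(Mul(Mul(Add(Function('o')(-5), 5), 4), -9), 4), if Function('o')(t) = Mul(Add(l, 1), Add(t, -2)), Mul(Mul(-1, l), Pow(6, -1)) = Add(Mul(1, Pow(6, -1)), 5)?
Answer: -30960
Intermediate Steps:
l = -31 (l = Mul(-6, Add(Mul(1, Pow(6, -1)), 5)) = Mul(-6, Add(Mul(1, Rational(1, 6)), 5)) = Mul(-6, Add(Rational(1, 6), 5)) = Mul(-6, Rational(31, 6)) = -31)
Function('o')(t) = Add(60, Mul(-30, t)) (Function('o')(t) = Mul(Add(-31, 1), Add(t, -2)) = Mul(-30, Add(-2, t)) = Add(60, Mul(-30, t)))
Mul(Mul(Mul(Add(Function('o')(-5), 5), 4), -9), 4) = Mul(Mul(Mul(Add(Add(60, Mul(-30, -5)), 5), 4), -9), 4) = Mul(Mul(Mul(Add(Add(60, 150), 5), 4), -9), 4) = Mul(Mul(Mul(Add(210, 5), 4), -9), 4) = Mul(Mul(Mul(215, 4), -9), 4) = Mul(Mul(860, -9), 4) = Mul(-7740, 4) = -30960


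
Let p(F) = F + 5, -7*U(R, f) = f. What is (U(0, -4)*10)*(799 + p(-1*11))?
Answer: 31720/7 ≈ 4531.4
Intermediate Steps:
U(R, f) = -f/7
p(F) = 5 + F
(U(0, -4)*10)*(799 + p(-1*11)) = (-1/7*(-4)*10)*(799 + (5 - 1*11)) = ((4/7)*10)*(799 + (5 - 11)) = 40*(799 - 6)/7 = (40/7)*793 = 31720/7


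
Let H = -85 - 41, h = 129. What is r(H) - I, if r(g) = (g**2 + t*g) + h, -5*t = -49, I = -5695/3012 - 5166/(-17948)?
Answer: 142599008797/9653460 ≈ 14772.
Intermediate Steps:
I = -3094781/1930692 (I = -5695*1/3012 - 5166*(-1/17948) = -5695/3012 + 369/1282 = -3094781/1930692 ≈ -1.6029)
H = -126
t = 49/5 (t = -1/5*(-49) = 49/5 ≈ 9.8000)
r(g) = 129 + g**2 + 49*g/5 (r(g) = (g**2 + 49*g/5) + 129 = 129 + g**2 + 49*g/5)
r(H) - I = (129 + (-126)**2 + (49/5)*(-126)) - 1*(-3094781/1930692) = (129 + 15876 - 6174/5) + 3094781/1930692 = 73851/5 + 3094781/1930692 = 142599008797/9653460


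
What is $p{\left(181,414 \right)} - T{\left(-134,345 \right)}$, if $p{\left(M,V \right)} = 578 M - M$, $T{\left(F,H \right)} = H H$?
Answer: $-14588$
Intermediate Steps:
$T{\left(F,H \right)} = H^{2}$
$p{\left(M,V \right)} = 577 M$
$p{\left(181,414 \right)} - T{\left(-134,345 \right)} = 577 \cdot 181 - 345^{2} = 104437 - 119025 = -14588$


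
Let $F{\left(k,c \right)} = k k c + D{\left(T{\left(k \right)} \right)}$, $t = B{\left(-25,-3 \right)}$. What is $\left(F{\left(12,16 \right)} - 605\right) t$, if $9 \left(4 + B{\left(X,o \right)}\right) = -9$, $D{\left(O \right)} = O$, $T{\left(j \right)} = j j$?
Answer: $-9215$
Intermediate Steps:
$T{\left(j \right)} = j^{2}$
$B{\left(X,o \right)} = -5$ ($B{\left(X,o \right)} = -4 + \frac{1}{9} \left(-9\right) = -4 - 1 = -5$)
$t = -5$
$F{\left(k,c \right)} = k^{2} + c k^{2}$ ($F{\left(k,c \right)} = k k c + k^{2} = k^{2} c + k^{2} = c k^{2} + k^{2} = k^{2} + c k^{2}$)
$\left(F{\left(12,16 \right)} - 605\right) t = \left(12^{2} \left(1 + 16\right) - 605\right) \left(-5\right) = \left(144 \cdot 17 - 605\right) \left(-5\right) = \left(2448 - 605\right) \left(-5\right) = 1843 \left(-5\right) = -9215$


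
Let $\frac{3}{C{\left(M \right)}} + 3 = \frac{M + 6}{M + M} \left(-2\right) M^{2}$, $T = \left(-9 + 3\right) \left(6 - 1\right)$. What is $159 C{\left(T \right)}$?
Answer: $- \frac{159}{241} \approx -0.65975$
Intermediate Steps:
$T = -30$ ($T = \left(-6\right) 5 = -30$)
$C{\left(M \right)} = \frac{3}{-3 - M \left(6 + M\right)}$ ($C{\left(M \right)} = \frac{3}{-3 + \frac{M + 6}{M + M} \left(-2\right) M^{2}} = \frac{3}{-3 + \frac{6 + M}{2 M} \left(-2\right) M^{2}} = \frac{3}{-3 + - \frac{6 + M}{M} M^{2}} = \frac{3}{-3 - M \left(6 + M\right)}$)
$159 C{\left(T \right)} = 159 \left(- \frac{3}{3 + \left(-30\right)^{2} + 6 \left(-30\right)}\right) = 159 \left(- \frac{3}{3 + 900 - 180}\right) = 159 \left(- \frac{3}{723}\right) = 159 \left(\left(-3\right) \frac{1}{723}\right) = 159 \left(- \frac{1}{241}\right) = - \frac{159}{241}$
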